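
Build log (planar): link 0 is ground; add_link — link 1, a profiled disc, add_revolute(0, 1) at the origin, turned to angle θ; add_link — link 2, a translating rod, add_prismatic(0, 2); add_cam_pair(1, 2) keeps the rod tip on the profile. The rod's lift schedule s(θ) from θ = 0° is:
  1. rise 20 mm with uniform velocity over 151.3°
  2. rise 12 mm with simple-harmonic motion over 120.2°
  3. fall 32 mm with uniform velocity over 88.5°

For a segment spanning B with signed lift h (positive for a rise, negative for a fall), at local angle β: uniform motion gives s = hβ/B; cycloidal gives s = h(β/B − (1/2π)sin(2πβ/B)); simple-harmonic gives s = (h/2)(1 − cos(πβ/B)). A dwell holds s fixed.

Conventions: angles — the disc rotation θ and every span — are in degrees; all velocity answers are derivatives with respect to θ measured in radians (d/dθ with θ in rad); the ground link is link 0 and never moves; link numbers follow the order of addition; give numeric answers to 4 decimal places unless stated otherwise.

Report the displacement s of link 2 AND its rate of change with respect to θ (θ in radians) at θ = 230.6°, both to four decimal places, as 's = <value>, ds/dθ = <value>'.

seg 1 [0°–151.3°] uniform, h=20: full span → s += 20 → s = 20.0000
seg 2 [151.3°–271.5°] simple-harmonic, h=12: θ=230.6° here. β=79.3, B=120.2. 12/2·(1 − cos(π·0.6597)) = 8.8861 → s = 28.8861
velocity in seg [151.3°–271.5°] (simple-harmonic), θ in radians: β = 79.3° = 1.3840 rad, B = 120.2° = 2.0979 rad; ds/dθ = (πh/(2B)) sin(πβ/B) = (π·12/(2·2.0979)) sin(π·0.6597) = 7.877255 mm/rad

s = 28.8861, ds/dθ = 7.8773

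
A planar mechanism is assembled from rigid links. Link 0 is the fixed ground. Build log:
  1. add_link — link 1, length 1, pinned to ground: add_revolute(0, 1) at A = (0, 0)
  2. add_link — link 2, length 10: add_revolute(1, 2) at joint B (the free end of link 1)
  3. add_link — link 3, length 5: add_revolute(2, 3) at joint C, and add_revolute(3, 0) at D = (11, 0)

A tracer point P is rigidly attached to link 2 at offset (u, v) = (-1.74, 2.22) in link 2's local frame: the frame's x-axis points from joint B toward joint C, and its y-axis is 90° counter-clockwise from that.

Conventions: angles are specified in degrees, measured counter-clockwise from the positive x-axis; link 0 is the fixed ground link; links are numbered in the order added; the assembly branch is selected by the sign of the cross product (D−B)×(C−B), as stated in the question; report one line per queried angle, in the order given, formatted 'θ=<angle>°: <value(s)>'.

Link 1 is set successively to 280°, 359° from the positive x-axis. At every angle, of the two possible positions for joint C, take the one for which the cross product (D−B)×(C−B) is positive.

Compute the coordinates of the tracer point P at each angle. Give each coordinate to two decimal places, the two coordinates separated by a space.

A=(0,0), D=(11.00,0)
θ=280°: B = A + 1.00·(cos280°, sin280°) = (0.1736, -0.9848)
θ=280°: |BD| = 10.8711
θ=280°: circle(B,10.00) ∩ circle(D,5.00): a=8.8851, h=4.5887
θ=280°:   candidates: C₊=(8.6065,4.3899) cross=49.884; C₋=(9.4379,-4.7497) cross=-49.884
θ=280°:   branch + wants cross > 0 → take C=(8.6065,4.3899) (cross=49.884)
θ=280°: ex = (C−B)/|BC| = (0.8433,0.5375); ey = (-0.5375,0.8433)
θ=280°: P = B + -1.74·ex + 2.22·ey = (-2.4868,-0.0479)
θ=359°: B = A + 1.00·(cos359°, sin359°) = (0.9998, -0.0175)
θ=359°: |BD| = 10.0002
θ=359°: circle(B,10.00) ∩ circle(D,5.00): a=8.7500, h=4.8412
θ=359°:   candidates: C₊=(9.7414,4.8390) cross=48.413; C₋=(9.7583,-4.8434) cross=-48.413
θ=359°:   branch + wants cross > 0 → take C=(9.7414,4.8390) (cross=48.413)
θ=359°: ex = (C−B)/|BC| = (0.8742,0.4856); ey = (-0.4856,0.8742)
θ=359°: P = B + -1.74·ex + 2.22·ey = (-1.5993,1.0782)

θ=280°: -2.49 -0.05
θ=359°: -1.60 1.08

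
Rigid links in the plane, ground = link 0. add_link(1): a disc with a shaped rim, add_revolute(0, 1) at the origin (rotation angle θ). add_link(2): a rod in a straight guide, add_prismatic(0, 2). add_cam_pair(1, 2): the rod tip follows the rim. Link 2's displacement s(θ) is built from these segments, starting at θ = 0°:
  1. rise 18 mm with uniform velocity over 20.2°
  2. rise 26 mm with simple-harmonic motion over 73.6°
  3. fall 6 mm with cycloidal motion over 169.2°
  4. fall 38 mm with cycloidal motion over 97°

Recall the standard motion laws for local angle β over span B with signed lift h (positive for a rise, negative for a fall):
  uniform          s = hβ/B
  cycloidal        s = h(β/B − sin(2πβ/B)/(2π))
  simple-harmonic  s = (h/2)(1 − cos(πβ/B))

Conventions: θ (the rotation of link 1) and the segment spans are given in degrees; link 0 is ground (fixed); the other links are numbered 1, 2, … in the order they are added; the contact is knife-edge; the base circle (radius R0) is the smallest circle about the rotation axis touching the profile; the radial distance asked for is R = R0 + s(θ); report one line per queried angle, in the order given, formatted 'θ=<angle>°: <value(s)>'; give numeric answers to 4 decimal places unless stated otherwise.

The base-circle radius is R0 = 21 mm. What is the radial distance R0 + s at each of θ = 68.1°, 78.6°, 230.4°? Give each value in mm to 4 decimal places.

segment 1 (0° to 20.2°, uniform, h = 18) is passed completely: s = 0.0000 + (18) = 18.0000
θ = 68.1° falls in segment 2 (20.2° to 93.8°, simple-harmonic, h = 26): β = 68.1 − 20.2 = 47.9°, B = 73.6°; Δs = 26/2·(1 − cos(π·0.6508)) = 18.9315; s = 18.0000 + 18.9315 = 36.9315
θ = 78.6° falls in segment 2 (20.2° to 93.8°, simple-harmonic, h = 26): β = 78.6 − 20.2 = 58.4°, B = 73.6°; Δs = 26/2·(1 − cos(π·0.7935)) = 23.3585; s = 18.0000 + 23.3585 = 41.3585
segment 2 (20.2° to 93.8°, simple-harmonic, h = 26) is passed completely: s = 18.0000 + (26) = 44.0000
θ = 230.4° falls in segment 3 (93.8° to 263°, cycloidal, h = -6): β = 230.4 − 93.8 = 136.6°, B = 169.2°; Δs = -6·(0.8073 − sin(2π·0.8073)/(2π)) = -5.7376; s = 44.0000 − 5.7376 = 38.2624
θ=68.1°: R = R0 + s = 21 + 36.9315 = 57.9315
θ=78.6°: R = R0 + s = 21 + 41.3585 = 62.3585
θ=230.4°: R = R0 + s = 21 + 38.2624 = 59.2624

θ=68.1°: 57.9315
θ=78.6°: 62.3585
θ=230.4°: 59.2624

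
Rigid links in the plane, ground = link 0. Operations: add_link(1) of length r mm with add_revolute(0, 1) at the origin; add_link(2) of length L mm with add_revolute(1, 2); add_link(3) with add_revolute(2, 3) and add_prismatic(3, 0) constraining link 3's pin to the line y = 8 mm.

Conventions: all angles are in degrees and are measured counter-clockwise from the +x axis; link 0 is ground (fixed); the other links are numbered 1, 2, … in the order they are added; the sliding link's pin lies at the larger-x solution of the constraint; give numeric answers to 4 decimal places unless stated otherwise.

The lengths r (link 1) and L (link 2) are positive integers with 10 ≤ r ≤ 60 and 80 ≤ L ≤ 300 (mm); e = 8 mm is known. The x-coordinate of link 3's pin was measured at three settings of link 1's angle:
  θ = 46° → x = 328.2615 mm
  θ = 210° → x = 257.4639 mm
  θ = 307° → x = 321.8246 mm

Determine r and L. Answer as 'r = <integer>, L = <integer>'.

constraint per measurement: (x − r cos θ)² + (r sin θ − e)² = L²
subtracting the θ₁ and θ₂ equations cancels the r² and L² terms:
r = (x₁² − x₂²) / (2[(x₁cos θ₁ + e sin θ₁) − (x₂cos θ₂ + e sin θ₂)]) = 45.0000 → r = 45
L² = (x₁ − r cos θ₁)² + (r sin θ₁ − e)² = 88804.0238 → L = 298.0000 → L = 298
check at θ₃=307°: x = 321.8246 (printed 321.8246) ✓

r = 45, L = 298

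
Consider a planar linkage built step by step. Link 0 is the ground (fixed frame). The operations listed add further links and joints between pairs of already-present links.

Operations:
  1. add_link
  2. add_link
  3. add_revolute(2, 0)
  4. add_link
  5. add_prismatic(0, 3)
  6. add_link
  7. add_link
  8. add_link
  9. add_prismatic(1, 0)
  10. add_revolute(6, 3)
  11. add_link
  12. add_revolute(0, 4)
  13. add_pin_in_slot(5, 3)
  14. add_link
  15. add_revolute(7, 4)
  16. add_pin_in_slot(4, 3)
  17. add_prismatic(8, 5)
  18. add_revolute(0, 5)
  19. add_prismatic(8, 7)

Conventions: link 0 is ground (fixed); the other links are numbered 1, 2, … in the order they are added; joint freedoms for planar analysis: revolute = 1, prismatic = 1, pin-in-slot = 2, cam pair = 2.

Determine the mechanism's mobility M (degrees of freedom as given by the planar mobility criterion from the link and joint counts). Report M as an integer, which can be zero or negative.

ground; <1,0,0>
#1 <2,0,0>
#2 <3,0,0>
R:2↔0 J1 <3,1,0>
#3 <4,1,0>
P:0↔3 J1 <4,2,0>
#4 <5,2,0>
#5 <6,2,0>
#6 <7,2,0>
P:1↔0 J1 <7,3,0>
R:6↔3 J1 <7,4,0>
#7 <8,4,0>
R:0↔4 J1 <8,5,0>
PS:5↔3 J2 <8,5,1>
#8 <9,5,1>
R:7↔4 J1 <9,6,1>
PS:4↔3 J2 <9,6,2>
P:8↔5 J1 <9,7,2>
R:0↔5 J1 <9,8,2>
P:8↔7 J1 <9,9,2>
3×8 − 2×9 − 1×2 = 4

M = 4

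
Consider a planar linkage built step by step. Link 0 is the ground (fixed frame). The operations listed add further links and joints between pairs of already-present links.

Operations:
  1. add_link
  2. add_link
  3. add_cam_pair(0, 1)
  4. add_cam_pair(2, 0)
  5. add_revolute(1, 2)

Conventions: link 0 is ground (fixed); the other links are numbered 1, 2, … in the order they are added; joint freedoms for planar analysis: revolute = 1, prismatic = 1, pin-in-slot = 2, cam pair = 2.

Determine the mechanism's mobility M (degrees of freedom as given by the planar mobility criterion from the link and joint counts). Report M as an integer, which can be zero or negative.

link 0 = ground. State L|J1|J2 = 1|0|0
+link1  2|0|0
+link2  3|0|0
C(0,1) f=2→J2  3|0|1
C(2,0) f=2→J2  3|0|2
R(1,2) f=1→J1  3|1|2
M = 3(3−1)−2·1−2 = 6−2−2 = 2

M = 2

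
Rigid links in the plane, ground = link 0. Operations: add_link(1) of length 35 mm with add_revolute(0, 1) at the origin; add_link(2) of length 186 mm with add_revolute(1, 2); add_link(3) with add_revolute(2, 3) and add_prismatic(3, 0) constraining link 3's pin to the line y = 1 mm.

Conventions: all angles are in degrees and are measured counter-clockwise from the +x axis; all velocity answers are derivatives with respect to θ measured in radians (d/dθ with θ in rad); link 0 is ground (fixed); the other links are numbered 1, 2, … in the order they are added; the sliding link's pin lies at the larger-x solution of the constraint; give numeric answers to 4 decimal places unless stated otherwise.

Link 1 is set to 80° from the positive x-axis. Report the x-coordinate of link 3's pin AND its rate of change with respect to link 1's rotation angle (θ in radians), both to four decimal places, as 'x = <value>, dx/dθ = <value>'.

geometry: r = 35 mm, L = 186 mm, e = 1 mm
crank pin P = (r cos θ, r sin θ) = (6.077686, 34.468271)
h = r sin θ − e = 34.468271 − 1 = 33.468271
x = r cos θ + √(L² − h²) = 6.077686 + 182.964135 = 189.041822
dx/dθ = −r sin θ − h·r cos θ/√(L² − h²) (θ in radians; h = 33.468271) = -35.580017

x = 189.0418, dx/dθ = -35.5800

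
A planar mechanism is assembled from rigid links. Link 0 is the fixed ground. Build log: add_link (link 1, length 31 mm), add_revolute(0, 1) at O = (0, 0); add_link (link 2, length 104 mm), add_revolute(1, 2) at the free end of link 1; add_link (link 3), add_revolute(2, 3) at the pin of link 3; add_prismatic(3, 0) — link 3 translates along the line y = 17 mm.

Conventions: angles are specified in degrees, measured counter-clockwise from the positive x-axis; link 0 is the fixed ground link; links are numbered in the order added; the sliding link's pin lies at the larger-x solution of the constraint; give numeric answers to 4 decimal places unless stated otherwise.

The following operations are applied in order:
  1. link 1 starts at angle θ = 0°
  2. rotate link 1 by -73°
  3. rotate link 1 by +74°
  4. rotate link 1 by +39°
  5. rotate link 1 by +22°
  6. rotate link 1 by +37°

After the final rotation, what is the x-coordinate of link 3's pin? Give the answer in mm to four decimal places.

geometry: r = 31 mm, L = 104 mm, e = 17 mm; θ starts at 0°
rotate link 1 by -73°: θ ← 0° -73° = -73°
rotate link 1 by +74°: θ ← -73° +74° = 1°
rotate link 1 by +39°: θ ← 1° +39° = 40°
rotate link 1 by +22°: θ ← 40° +22° = 62°
rotate link 1 by +37°: θ ← 62° +37° = 99°
crank pin P = (r cos θ, r sin θ) = (-4.849468, 30.618339)
h = r sin θ − e = 30.618339 − 17 = 13.618339
x = r cos θ + √(L² − h²) = -4.849468 + 103.104514 = 98.255046

98.2550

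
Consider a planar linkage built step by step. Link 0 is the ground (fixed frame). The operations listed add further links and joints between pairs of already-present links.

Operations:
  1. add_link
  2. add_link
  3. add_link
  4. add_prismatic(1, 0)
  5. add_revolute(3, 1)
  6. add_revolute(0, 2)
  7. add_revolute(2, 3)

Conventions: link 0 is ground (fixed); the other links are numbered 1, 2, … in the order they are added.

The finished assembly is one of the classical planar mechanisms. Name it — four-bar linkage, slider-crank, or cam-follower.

links: 4 (incl. ground); joints: 3 revolute, 1 prismatic, 0 higher (cam) pair, forming one closed loop
4 links, 3 revolutes + 1 prismatic in one loop → slider-crank

slider-crank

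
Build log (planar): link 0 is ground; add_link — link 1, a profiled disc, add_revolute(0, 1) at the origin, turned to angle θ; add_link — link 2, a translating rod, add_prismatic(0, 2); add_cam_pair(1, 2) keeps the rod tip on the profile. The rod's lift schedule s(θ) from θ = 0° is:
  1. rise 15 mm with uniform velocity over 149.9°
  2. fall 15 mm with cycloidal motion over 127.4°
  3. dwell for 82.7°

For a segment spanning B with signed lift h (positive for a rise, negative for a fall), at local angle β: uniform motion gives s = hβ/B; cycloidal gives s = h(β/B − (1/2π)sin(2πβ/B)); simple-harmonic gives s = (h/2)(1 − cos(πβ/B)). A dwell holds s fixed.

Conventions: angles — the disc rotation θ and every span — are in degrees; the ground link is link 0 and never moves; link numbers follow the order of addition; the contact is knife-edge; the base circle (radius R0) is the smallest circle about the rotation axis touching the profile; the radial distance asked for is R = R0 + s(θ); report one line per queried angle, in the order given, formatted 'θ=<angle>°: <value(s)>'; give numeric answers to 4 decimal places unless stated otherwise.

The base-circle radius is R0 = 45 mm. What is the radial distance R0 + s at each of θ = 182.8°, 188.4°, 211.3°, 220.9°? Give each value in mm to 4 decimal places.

seg 1 [0°–149.9°] uniform, h=15: full span → s += 15 → s = 15.0000
seg 2 [149.9°–277.3°] cycloidal, h=-15: θ=182.8° here. β=32.9, B=127.4. -15·(0.2582 − sin(2π·0.2582)/(2π)) = -1.4895 → s = 13.5105
seg 2 [149.9°–277.3°] cycloidal, h=-15: θ=188.4° here. β=38.5, B=127.4. -15·(0.3022 − sin(2π·0.3022)/(2π)) = -2.2729 → s = 12.7271
seg 2 [149.9°–277.3°] cycloidal, h=-15: θ=211.3° here. β=61.4, B=127.4. -15·(0.4819 − sin(2π·0.4819)/(2π)) = -6.9590 → s = 8.0410
seg 2 [149.9°–277.3°] cycloidal, h=-15: θ=220.9° here. β=71, B=127.4. -15·(0.5573 − sin(2π·0.5573)/(2π)) = -9.2005 → s = 5.7995
θ=182.8°: R = R0 + s = 45 + 13.5105 = 58.5105
θ=188.4°: R = R0 + s = 45 + 12.7271 = 57.7271
θ=211.3°: R = R0 + s = 45 + 8.0410 = 53.0410
θ=220.9°: R = R0 + s = 45 + 5.7995 = 50.7995

θ=182.8°: 58.5105
θ=188.4°: 57.7271
θ=211.3°: 53.0410
θ=220.9°: 50.7995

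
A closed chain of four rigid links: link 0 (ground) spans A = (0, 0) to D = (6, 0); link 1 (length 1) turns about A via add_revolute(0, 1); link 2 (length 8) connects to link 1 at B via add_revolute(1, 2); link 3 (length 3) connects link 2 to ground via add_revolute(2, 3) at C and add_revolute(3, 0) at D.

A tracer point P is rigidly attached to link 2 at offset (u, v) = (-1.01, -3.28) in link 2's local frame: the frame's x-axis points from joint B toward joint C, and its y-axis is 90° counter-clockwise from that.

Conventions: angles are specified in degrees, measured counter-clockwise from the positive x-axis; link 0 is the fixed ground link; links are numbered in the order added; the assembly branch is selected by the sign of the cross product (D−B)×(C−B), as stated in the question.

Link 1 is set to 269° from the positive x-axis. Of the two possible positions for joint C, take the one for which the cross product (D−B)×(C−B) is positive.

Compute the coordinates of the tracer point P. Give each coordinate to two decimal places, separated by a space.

A=(0,0), D=(6.00,0)
B = A + 1.00·(cos269°, sin269°) = (-0.0175, -0.9998)
|BD| = 6.1000
circle(B,8.00) ∩ circle(D,3.00): a=7.5582, h=2.6217
  candidates: C₊=(7.0088,2.8253) cross=15.992; C₋=(7.8683,-2.3473) cross=-15.992
  branch + wants cross > 0 → take C=(7.0088,2.8253) (cross=15.992)
ex = (C−B)/|BC| = (0.8783,0.4781); ey = (-0.4781,0.8783)
P = B + -1.01·ex + -3.28·ey = (0.6638,-4.3635)

0.66 -4.36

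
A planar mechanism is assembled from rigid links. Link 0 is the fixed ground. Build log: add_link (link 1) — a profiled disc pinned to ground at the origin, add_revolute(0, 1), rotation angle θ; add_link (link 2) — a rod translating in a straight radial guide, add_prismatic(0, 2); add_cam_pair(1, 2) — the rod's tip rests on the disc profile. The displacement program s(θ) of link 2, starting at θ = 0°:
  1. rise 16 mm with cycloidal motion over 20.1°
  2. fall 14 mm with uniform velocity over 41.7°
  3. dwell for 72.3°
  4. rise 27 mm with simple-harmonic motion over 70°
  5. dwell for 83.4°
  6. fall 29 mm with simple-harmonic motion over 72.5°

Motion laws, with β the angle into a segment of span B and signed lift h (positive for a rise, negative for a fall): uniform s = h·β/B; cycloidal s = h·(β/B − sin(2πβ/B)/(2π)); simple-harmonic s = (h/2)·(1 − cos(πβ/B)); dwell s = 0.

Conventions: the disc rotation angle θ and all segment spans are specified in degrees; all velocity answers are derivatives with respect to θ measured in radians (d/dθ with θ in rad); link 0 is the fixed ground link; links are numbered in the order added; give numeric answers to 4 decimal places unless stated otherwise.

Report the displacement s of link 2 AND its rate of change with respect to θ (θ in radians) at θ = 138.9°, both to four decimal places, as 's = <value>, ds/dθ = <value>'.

seg 1 [0°–20.1°] cycloidal, h=16: full span → s += 16 → s = 16.0000
seg 2 [20.1°–61.8°] uniform, h=-14: full span → s += -14 → s = 2.0000
seg 3 [61.8°–134.1°] dwell: s stays 2.0000
seg 4 [134.1°–204.1°] simple-harmonic, h=27: θ=138.9° here. β=4.8, B=70. 27/2·(1 − cos(π·0.0686)) = 0.3120 → s = 2.3120
velocity in seg [134.1°–204.1°] (simple-harmonic), θ in radians: β = 4.8° = 0.0838 rad, B = 70° = 1.2217 rad; ds/dθ = (πh/(2B)) sin(πβ/B) = (π·27/(2·1.2217)) sin(π·0.0686) = 7.420566 mm/rad

s = 2.3120, ds/dθ = 7.4206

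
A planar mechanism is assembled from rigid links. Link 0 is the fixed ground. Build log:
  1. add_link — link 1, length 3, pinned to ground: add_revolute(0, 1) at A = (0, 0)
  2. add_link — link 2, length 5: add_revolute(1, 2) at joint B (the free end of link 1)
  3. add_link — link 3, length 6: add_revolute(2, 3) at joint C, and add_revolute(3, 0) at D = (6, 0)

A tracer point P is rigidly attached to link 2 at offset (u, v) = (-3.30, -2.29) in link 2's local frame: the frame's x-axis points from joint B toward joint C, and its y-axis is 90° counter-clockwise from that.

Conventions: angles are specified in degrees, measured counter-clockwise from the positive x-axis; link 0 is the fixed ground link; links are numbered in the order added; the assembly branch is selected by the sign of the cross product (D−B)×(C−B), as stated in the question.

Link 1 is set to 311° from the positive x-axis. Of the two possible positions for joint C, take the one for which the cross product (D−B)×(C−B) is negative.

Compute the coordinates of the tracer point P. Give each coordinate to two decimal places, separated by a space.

A=(0,0), D=(6.00,0)
B = A + 3.00·(cos311°, sin311°) = (1.9682, -2.2641)
|BD| = 4.6241
circle(B,5.00) ∩ circle(D,6.00): a=1.1226, h=4.8723
  candidates: C₊=(0.5613,2.5339) cross=22.530; C₋=(5.3327,-5.9628) cross=-22.530
  branch - wants cross < 0 → take C=(5.3327,-5.9628) (cross=-22.530)
ex = (C−B)/|BC| = (0.6729,-0.7397); ey = (0.7397,0.6729)
P = B + -3.30·ex + -2.29·ey = (-1.9464,-1.3640)

-1.95 -1.36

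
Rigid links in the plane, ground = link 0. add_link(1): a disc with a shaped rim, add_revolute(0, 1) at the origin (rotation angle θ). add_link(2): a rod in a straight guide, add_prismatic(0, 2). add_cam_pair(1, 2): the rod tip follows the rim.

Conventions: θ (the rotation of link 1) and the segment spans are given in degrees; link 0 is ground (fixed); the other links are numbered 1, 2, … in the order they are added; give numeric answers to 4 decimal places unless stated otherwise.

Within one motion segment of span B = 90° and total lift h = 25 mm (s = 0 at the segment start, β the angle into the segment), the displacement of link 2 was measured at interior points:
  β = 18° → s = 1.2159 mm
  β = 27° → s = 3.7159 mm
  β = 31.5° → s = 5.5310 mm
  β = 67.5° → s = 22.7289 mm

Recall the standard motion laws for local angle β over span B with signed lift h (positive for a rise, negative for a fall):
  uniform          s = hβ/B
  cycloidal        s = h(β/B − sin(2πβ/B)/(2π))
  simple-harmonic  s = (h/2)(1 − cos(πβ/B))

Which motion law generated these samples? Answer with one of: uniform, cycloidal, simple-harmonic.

candidates at β/B = r: uniform s = h·r (linear in β); cycloidal s = h·(r − sin(2πr)/(2π)); simple-harmonic s = (h/2)(1 − cos(πr))
β=18°: printed 1.2159 | uniform 5.0000, cycloidal 1.2159, simple-harmonic 2.3873
β=27°: printed 3.7159 | uniform 7.5000, cycloidal 3.7159, simple-harmonic 5.1527
β=31.5°: printed 5.5310 | uniform 8.7500, cycloidal 5.5310, simple-harmonic 6.8251
β=67.5°: printed 22.7289 | uniform 18.7500, cycloidal 22.7289, simple-harmonic 21.3388
only one law matches every sample → cycloidal

cycloidal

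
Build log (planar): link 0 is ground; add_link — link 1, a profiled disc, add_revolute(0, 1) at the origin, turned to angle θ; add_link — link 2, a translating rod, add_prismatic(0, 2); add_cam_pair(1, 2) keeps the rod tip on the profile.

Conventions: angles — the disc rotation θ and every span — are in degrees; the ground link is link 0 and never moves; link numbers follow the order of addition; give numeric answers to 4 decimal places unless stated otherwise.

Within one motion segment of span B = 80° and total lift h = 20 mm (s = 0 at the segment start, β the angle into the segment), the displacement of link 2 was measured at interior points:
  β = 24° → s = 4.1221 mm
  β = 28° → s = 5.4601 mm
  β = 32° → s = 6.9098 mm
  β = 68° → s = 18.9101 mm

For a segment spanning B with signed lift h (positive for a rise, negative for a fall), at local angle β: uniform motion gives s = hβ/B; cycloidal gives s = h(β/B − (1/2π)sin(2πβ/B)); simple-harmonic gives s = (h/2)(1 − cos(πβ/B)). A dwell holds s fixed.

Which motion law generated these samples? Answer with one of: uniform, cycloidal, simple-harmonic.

candidates at β/B = r: uniform s = h·r (linear in β); cycloidal s = h·(r − sin(2πr)/(2π)); simple-harmonic s = (h/2)(1 − cos(πr))
β=24°: printed 4.1221 | uniform 6.0000, cycloidal 2.9727, simple-harmonic 4.1221
β=28°: printed 5.4601 | uniform 7.0000, cycloidal 4.4248, simple-harmonic 5.4601
β=32°: printed 6.9098 | uniform 8.0000, cycloidal 6.1290, simple-harmonic 6.9098
β=68°: printed 18.9101 | uniform 17.0000, cycloidal 19.5752, simple-harmonic 18.9101
only one law matches every sample → simple-harmonic

simple-harmonic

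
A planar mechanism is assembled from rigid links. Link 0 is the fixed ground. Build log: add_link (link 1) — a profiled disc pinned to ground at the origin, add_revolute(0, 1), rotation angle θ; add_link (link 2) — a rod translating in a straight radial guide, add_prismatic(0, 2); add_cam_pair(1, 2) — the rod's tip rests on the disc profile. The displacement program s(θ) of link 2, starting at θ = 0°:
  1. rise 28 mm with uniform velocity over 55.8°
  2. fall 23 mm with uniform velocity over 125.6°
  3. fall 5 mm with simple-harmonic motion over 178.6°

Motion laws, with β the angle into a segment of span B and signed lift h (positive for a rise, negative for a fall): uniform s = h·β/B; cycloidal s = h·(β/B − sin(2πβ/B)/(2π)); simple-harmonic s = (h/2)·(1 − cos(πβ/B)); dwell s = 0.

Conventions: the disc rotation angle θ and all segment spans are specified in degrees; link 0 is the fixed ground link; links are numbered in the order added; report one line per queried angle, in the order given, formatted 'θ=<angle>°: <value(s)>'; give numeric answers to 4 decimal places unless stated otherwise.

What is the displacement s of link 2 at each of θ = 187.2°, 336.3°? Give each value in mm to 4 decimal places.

seg 1 [0°–55.8°] uniform, h=28: full span → s += 28 → s = 28.0000
seg 2 [55.8°–181.4°] uniform, h=-23: full span → s += -23 → s = 5.0000
seg 3 [181.4°–360°] simple-harmonic, h=-5: θ=187.2° here. β=5.8, B=178.6. -5/2·(1 − cos(π·0.0325)) = -0.0130 → s = 4.9870
seg 3 [181.4°–360°] simple-harmonic, h=-5: θ=336.3° here. β=154.9, B=178.6. -5/2·(1 − cos(π·0.8673)) = -4.7859 → s = 0.2141

θ=187.2°: 4.9870
θ=336.3°: 0.2141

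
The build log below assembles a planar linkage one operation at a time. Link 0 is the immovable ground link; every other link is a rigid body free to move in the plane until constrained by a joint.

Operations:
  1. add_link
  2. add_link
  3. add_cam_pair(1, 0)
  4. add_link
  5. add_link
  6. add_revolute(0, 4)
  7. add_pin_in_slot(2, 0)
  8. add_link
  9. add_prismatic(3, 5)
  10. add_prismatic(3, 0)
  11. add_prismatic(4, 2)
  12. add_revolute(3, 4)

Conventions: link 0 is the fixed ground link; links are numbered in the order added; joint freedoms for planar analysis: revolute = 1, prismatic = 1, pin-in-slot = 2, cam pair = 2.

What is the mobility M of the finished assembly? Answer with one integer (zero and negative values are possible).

(L,J1,J2)=(1,0,0); link0 fixed
link1: (2,0,0)
link2: (3,0,0)
C 1-0 [J2]: (3,0,1)
link3: (4,0,1)
link4: (5,0,1)
R 0-4 [J1]: (5,1,1)
PS 2-0 [J2]: (5,1,2)
link5: (6,1,2)
P 3-5 [J1]: (6,2,2)
P 3-0 [J1]: (6,3,2)
P 4-2 [J1]: (6,4,2)
R 3-4 [J1]: (6,5,2)
Grübler: 3·5 − 2·5 − 2 = 3

M = 3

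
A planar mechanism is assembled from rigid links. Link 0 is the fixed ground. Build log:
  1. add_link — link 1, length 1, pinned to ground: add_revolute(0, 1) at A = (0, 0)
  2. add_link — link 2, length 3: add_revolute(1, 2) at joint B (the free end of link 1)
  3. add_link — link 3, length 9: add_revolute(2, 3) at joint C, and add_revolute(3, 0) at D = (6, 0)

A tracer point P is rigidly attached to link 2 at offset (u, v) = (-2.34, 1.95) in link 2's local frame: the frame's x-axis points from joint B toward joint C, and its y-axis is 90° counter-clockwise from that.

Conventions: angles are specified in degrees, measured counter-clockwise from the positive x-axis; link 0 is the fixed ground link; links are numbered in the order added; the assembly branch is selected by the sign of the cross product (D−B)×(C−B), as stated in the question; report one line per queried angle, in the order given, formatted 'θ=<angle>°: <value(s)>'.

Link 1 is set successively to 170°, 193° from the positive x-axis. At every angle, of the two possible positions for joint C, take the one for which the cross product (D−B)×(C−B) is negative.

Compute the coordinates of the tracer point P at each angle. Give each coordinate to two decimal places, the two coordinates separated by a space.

A=(0,0), D=(6.00,0)
θ=170°: B = A + 1.00·(cos170°, sin170°) = (-0.9848, 0.1736)
θ=170°: |BD| = 6.9870
θ=170°: circle(B,3.00) ∩ circle(D,9.00): a=-1.6590, h=2.4996
θ=170°:   candidates: C₊=(-2.5811,2.7137) cross=17.464; C₋=(-2.7054,-2.2839) cross=-17.464
θ=170°:   branch - wants cross < 0 → take C=(-2.7054,-2.2839) (cross=-17.464)
θ=170°: ex = (C−B)/|BC| = (-0.5735,-0.8192); ey = (0.8192,-0.5735)
θ=170°: P = B + -2.34·ex + 1.95·ey = (1.9547,0.9722)
θ=193°: B = A + 1.00·(cos193°, sin193°) = (-0.9744, -0.2250)
θ=193°: |BD| = 6.9780
θ=193°: circle(B,3.00) ∩ circle(D,9.00): a=-1.6701, h=2.4922
θ=193°:   candidates: C₊=(-2.7239,2.2121) cross=17.390; C₋=(-2.5632,-2.7697) cross=-17.390
θ=193°:   branch - wants cross < 0 → take C=(-2.5632,-2.7697) (cross=-17.390)
θ=193°: ex = (C−B)/|BC| = (-0.5296,-0.8482); ey = (0.8482,-0.5296)
θ=193°: P = B + -2.34·ex + 1.95·ey = (1.9190,0.7272)

θ=170°: 1.95 0.97
θ=193°: 1.92 0.73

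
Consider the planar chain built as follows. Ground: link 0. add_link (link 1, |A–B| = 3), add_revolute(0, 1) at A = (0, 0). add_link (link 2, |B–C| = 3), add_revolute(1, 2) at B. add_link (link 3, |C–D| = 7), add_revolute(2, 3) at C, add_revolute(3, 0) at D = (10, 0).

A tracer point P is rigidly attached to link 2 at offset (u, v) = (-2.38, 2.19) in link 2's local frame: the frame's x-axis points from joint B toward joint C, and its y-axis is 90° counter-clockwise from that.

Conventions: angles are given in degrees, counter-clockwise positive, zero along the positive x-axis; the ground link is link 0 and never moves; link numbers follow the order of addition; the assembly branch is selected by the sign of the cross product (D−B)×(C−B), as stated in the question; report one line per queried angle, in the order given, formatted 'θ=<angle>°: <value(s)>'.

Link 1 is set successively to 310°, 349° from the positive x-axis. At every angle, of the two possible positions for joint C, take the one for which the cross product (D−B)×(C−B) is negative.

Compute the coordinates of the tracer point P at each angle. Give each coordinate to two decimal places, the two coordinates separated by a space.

A=(0,0), D=(10.00,0)
θ=310°: B = A + 3.00·(cos310°, sin310°) = (1.9284, -2.2981)
θ=310°: |BD| = 8.3924
θ=310°: circle(B,3.00) ∩ circle(D,7.00): a=1.8131, h=2.3901
θ=310°:   candidates: C₊=(3.0177,0.4971) cross=20.059; C₋=(4.3267,-4.1004) cross=-20.059
θ=310°:   branch - wants cross < 0 → take C=(4.3267,-4.1004) (cross=-20.059)
θ=310°: ex = (C−B)/|BC| = (0.7994,-0.6008); ey = (0.6008,0.7994)
θ=310°: P = B + -2.38·ex + 2.19·ey = (1.3414,0.8824)
θ=349°: B = A + 3.00·(cos349°, sin349°) = (2.9449, -0.5724)
θ=349°: |BD| = 7.0783
θ=349°: circle(B,3.00) ∩ circle(D,7.00): a=0.7136, h=2.9139
θ=349°:   candidates: C₊=(3.4205,2.3896) cross=20.625; C₋=(3.8918,-3.4191) cross=-20.625
θ=349°:   branch - wants cross < 0 → take C=(3.8918,-3.4191) (cross=-20.625)
θ=349°: ex = (C−B)/|BC| = (0.3156,-0.9489); ey = (0.9489,0.3156)
θ=349°: P = B + -2.38·ex + 2.19·ey = (4.2717,2.3772)

θ=310°: 1.34 0.88
θ=349°: 4.27 2.38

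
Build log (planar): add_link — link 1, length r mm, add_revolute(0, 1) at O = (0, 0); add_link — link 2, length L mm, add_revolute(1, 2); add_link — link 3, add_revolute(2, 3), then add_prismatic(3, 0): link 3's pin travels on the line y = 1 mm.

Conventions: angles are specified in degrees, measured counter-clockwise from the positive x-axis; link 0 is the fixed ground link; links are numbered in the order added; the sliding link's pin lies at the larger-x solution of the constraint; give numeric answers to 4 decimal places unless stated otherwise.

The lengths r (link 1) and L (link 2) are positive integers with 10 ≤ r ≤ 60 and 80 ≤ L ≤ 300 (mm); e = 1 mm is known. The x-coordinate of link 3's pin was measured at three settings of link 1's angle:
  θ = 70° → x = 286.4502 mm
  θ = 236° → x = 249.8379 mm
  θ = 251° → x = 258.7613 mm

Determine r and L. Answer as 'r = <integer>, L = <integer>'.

constraint per measurement: (x − r cos θ)² + (r sin θ − e)² = L²
subtracting the θ₁ and θ₂ equations cancels the r² and L² terms:
r = (x₁² − x₂²) / (2[(x₁cos θ₁ + e sin θ₁) − (x₂cos θ₂ + e sin θ₂)]) = 41.0000 → r = 41
L² = (x₁ − r cos θ₁)² + (r sin θ₁ − e)² = 75624.9797 → L = 275.0000 → L = 275
check at θ₃=251°: x = 258.7613 (printed 258.7613) ✓

r = 41, L = 275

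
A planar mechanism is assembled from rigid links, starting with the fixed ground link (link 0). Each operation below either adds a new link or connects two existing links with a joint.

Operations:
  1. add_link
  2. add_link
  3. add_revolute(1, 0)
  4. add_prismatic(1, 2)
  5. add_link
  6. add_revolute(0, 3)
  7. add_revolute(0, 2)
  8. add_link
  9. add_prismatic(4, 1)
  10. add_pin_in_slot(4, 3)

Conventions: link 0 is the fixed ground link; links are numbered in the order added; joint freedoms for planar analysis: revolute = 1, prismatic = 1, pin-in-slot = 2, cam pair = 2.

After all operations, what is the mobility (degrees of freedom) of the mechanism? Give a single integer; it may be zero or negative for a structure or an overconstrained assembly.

ground; <1,0,0>
#1 <2,0,0>
#2 <3,0,0>
R:1↔0 J1 <3,1,0>
P:1↔2 J1 <3,2,0>
#3 <4,2,0>
R:0↔3 J1 <4,3,0>
R:0↔2 J1 <4,4,0>
#4 <5,4,0>
P:4↔1 J1 <5,5,0>
PS:4↔3 J2 <5,5,1>
3×4 − 2×5 − 1×1 = 1

M = 1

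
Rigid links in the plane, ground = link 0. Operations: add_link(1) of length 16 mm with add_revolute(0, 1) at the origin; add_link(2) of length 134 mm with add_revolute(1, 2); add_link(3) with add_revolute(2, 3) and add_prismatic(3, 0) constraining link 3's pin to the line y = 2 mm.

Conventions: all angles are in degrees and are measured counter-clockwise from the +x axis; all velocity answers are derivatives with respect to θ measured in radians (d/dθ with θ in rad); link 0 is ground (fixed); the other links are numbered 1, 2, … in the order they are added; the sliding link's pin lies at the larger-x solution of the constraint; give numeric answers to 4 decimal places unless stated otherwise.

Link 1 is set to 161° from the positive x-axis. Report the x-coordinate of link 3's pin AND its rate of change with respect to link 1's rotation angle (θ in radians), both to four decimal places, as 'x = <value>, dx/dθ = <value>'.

geometry: r = 16 mm, L = 134 mm, e = 2 mm
crank pin P = (r cos θ, r sin θ) = (-15.128297, 5.209090)
h = r sin θ − e = 5.209090 − 2 = 3.209090
x = r cos θ + √(L² − h²) = -15.128297 + 133.961568 = 118.833271
dx/dθ = −r sin θ − h·r cos θ/√(L² − h²) (θ in radians; h = 3.209090) = -4.846687

x = 118.8333, dx/dθ = -4.8467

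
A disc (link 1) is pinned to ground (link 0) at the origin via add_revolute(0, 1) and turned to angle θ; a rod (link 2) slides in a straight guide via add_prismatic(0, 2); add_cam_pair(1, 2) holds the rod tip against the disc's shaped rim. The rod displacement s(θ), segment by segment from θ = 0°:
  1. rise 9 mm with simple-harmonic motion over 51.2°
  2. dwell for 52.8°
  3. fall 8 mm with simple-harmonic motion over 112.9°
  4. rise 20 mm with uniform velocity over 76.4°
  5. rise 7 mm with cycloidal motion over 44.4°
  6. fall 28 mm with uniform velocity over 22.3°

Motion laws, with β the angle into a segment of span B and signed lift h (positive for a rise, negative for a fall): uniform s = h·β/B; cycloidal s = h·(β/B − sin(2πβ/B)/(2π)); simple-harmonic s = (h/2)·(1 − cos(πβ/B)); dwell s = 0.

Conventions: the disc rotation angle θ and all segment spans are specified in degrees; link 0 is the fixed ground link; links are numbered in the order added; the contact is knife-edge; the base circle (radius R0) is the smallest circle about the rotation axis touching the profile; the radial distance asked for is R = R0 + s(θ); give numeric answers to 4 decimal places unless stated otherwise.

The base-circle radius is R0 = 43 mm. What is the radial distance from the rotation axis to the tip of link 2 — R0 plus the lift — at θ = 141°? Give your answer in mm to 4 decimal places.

segment 1 (0° to 51.2°, simple-harmonic, h = 9) is passed completely: s = 0.0000 + (9) = 9.0000
segment 2 (51.2° to 104°, dwell): s unchanged at 9.0000
θ = 141° falls in segment 3 (104° to 216.9°, simple-harmonic, h = -8): β = 141 − 104 = 37°, B = 112.9°; Δs = -8/2·(1 − cos(π·0.3277)) = -1.9393; s = 9.0000 − 1.9393 = 7.0607
R = R0 + s = 43 + 7.0607 = 50.0607

50.0607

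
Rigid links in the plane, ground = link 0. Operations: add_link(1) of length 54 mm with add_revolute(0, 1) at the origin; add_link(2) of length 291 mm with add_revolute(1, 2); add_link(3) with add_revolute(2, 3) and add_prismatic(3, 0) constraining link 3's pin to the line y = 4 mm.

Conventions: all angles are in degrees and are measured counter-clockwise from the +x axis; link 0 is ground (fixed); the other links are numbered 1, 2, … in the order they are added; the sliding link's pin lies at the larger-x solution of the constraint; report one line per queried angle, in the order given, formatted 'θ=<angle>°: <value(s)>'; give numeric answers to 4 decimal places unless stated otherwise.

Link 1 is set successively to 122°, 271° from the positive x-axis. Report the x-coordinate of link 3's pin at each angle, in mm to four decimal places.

geometry: r = 54 mm, L = 291 mm, e = 4 mm
θ=122°: crank pin P = (r cos θ, r sin θ) = (-28.615640, 45.794597)
θ=122°: h = r sin θ − e = 45.794597 − 4 = 41.794597
θ=122°: x = r cos θ + √(L² − h²) = -28.615640 + 287.983006 = 259.367366
θ=271°: crank pin P = (r cos θ, r sin θ) = (0.942430, -53.991776)
θ=271°: h = r sin θ − e = -53.991776 − 4 = -57.991776
θ=271°: x = r cos θ + √(L² − h²) = 0.942430 + 285.163031 = 286.105460

θ=122°: 259.3674
θ=271°: 286.1055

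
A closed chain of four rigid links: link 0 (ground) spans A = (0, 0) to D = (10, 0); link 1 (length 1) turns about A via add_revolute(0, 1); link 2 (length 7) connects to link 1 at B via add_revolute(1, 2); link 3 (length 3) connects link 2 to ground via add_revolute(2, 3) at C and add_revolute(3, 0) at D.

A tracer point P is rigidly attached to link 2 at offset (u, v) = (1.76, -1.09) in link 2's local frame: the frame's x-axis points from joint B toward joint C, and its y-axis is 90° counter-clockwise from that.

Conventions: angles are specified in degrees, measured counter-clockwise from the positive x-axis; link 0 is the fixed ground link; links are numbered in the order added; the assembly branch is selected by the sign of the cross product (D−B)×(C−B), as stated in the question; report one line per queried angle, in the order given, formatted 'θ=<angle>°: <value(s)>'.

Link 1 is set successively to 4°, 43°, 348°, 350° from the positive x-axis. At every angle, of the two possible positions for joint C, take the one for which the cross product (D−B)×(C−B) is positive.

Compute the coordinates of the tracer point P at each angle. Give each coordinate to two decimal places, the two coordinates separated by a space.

A=(0,0), D=(10.00,0)
θ=4°: B = A + 1.00·(cos4°, sin4°) = (0.9976, 0.0698)
θ=4°: |BD| = 9.0027
θ=4°: circle(B,7.00) ∩ circle(D,3.00): a=6.7229, h=1.9500
θ=4°:   candidates: C₊=(7.7354,1.9676) cross=17.555; C₋=(7.7052,-1.9323) cross=-17.555
θ=4°:   branch + wants cross > 0 → take C=(7.7354,1.9676) (cross=17.555)
θ=4°: ex = (C−B)/|BC| = (0.9625,0.2711); ey = (-0.2711,0.9625)
θ=4°: P = B + 1.76·ex + -1.09·ey = (2.9872,-0.5022)
θ=43°: B = A + 1.00·(cos43°, sin43°) = (0.7314, 0.6820)
θ=43°: |BD| = 9.2937
θ=43°: circle(B,7.00) ∩ circle(D,3.00): a=6.7988, h=1.6660
θ=43°:   candidates: C₊=(7.6341,1.8446) cross=15.484; C₋=(7.3896,-1.4785) cross=-15.484
θ=43°:   branch + wants cross > 0 → take C=(7.6341,1.8446) (cross=15.484)
θ=43°: ex = (C−B)/|BC| = (0.9861,0.1661); ey = (-0.1661,0.9861)
θ=43°: P = B + 1.76·ex + -1.09·ey = (2.6479,-0.1005)
θ=348°: B = A + 1.00·(cos348°, sin348°) = (0.9781, -0.2079)
θ=348°: |BD| = 9.0242
θ=348°: circle(B,7.00) ∩ circle(D,3.00): a=6.7284, h=1.9311
θ=348°:   candidates: C₊=(7.6602,1.8776) cross=17.426; C₋=(7.7492,-1.9834) cross=-17.426
θ=348°:   branch + wants cross > 0 → take C=(7.6602,1.8776) (cross=17.426)
θ=348°: ex = (C−B)/|BC| = (0.9546,0.2979); ey = (-0.2979,0.9546)
θ=348°: P = B + 1.76·ex + -1.09·ey = (2.9830,-0.7240)
θ=350°: B = A + 1.00·(cos350°, sin350°) = (0.9848, -0.1736)
θ=350°: |BD| = 9.0169
θ=350°: circle(B,7.00) ∩ circle(D,3.00): a=6.7265, h=1.9376
θ=350°:   candidates: C₊=(7.6727,1.8931) cross=17.471; C₋=(7.7474,-1.9813) cross=-17.471
θ=350°:   branch + wants cross > 0 → take C=(7.6727,1.8931) (cross=17.471)
θ=350°: ex = (C−B)/|BC| = (0.9554,0.2953); ey = (-0.2953,0.9554)
θ=350°: P = B + 1.76·ex + -1.09·ey = (2.9882,-0.6954)

θ=4°: 2.99 -0.50
θ=43°: 2.65 -0.10
θ=348°: 2.98 -0.72
θ=350°: 2.99 -0.70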